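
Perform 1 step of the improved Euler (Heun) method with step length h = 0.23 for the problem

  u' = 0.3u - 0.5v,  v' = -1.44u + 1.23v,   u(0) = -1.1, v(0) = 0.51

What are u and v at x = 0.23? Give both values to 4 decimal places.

Heun on (u,v): k1 = f(x_n, state_n); k2 = f(x_n + h, state_n + h·k1); state_{n+1} = state_n + (h/2)·(k1 + k2).
0.000000: (-1.100000, 0.510000)
  k1 = (-0.585000, 2.211300)
  predictor → (-1.234550, 1.018599)
  k2 = (-0.879665, 3.030629)
  → (-1.268436, 1.112822)
(u(0.23), v(0.23)) ≈ (-1.2684, 1.1128)

-1.2684, 1.1128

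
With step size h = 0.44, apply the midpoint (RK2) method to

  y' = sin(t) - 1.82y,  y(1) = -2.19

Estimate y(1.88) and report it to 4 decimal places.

Midpoint: k1 = f(t_n, y_n); k2 = f(t_n + h/2, y_n + (h/2)·k1); y_{n+1} = y_n + h·k2.
t=1.000000, y=-2.190000:
  k1 = f(1.000000, -2.190000) = 4.827271
  k2 = f(1.220000, -1.128000) = 2.992060
  y ← -2.190000 + 0.44·2.992060 = -0.873494
t=1.440000, y=-0.873494:
  k1 = f(1.440000, -0.873494) = 2.581217
  k2 = f(1.660000, -0.305626) = 1.552263
  y ← -0.873494 + 0.44·1.552263 = -0.190498
y(1.88) ≈ -0.1905

-0.1905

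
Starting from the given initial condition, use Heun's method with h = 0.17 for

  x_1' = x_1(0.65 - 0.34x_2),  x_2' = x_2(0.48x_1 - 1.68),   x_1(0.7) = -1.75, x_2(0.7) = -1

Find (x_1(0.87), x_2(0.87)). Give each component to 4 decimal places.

-2.0440, -0.6565

Heun on (x_1,x_2): k1 = f(x_n, state_n); k2 = f(x_n + h, state_n + h·k1); state_{n+1} = state_n + (h/2)·(k1 + k2).
0.700000: (-1.750000, -1.000000)
  k1 = (-1.732500, 2.520000)
  predictor → (-2.044525, -0.571600)
  k2 = (-1.726282, 1.521240)
  → (-2.043997, -0.656495)
(x_1(0.87), x_2(0.87)) ≈ (-2.0440, -0.6565)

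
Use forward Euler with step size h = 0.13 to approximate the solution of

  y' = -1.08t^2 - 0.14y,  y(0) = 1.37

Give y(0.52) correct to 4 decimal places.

Euler: y_{n+1} = y_n + h·f(t_n, y_n).
t=0.000000, y=1.370000: f=-0.191800 → y ← 1.370000 + 0.13·(-0.191800) = 1.345066
t=0.130000, y=1.345066: f=-0.206561 → y ← 1.345066 + 0.13·(-0.206561) = 1.318213
t=0.260000, y=1.318213: f=-0.257558 → y ← 1.318213 + 0.13·(-0.257558) = 1.284731
t=0.390000, y=1.284731: f=-0.344130 → y ← 1.284731 + 0.13·(-0.344130) = 1.239994
y(0.52) ≈ 1.2400

1.2400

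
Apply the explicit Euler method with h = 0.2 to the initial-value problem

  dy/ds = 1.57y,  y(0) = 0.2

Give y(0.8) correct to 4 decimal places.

Euler: y_{n+1} = y_n + h·f(s_n, y_n).
s=0.000000, y=0.200000: f=0.314000 → y ← 0.200000 + 0.2·0.314000 = 0.262800
s=0.200000, y=0.262800: f=0.412596 → y ← 0.262800 + 0.2·0.412596 = 0.345319
s=0.400000, y=0.345319: f=0.542151 → y ← 0.345319 + 0.2·0.542151 = 0.453749
s=0.600000, y=0.453749: f=0.712387 → y ← 0.453749 + 0.2·0.712387 = 0.596227
y(0.8) ≈ 0.5962

0.5962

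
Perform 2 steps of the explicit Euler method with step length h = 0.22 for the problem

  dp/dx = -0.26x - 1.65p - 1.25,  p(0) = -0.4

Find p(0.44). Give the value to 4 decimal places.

-0.6251

Euler: p_{n+1} = p_n + h·f(x_n, p_n).
x=0.000000, p=-0.400000: f=-0.590000 → p ← -0.400000 + 0.22·(-0.590000) = -0.529800
x=0.220000, p=-0.529800: f=-0.433030 → p ← -0.529800 + 0.22·(-0.433030) = -0.625067
p(0.44) ≈ -0.6251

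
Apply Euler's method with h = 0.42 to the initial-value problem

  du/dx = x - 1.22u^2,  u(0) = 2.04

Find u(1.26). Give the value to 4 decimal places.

Euler: u_{n+1} = u_n + h·f(x_n, u_n).
x=0.000000, u=2.040000: f=-5.077152 → u ← 2.040000 + 0.42·(-5.077152) = -0.092404
x=0.420000, u=-0.092404: f=0.409583 → u ← -0.092404 + 0.42·0.409583 = 0.079621
x=0.840000, u=0.079621: f=0.832266 → u ← 0.079621 + 0.42·0.832266 = 0.429173
u(1.26) ≈ 0.4292

0.4292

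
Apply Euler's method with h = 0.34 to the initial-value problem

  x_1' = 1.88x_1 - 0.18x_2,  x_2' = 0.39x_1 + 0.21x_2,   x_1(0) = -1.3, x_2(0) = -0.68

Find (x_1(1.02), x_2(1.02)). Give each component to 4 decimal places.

-5.4476, -1.7778

Euler on (x_1,x_2): x_1_{n+1} = x_1_n + h·x_1', x_2_{n+1} = x_2_n + h·x_2'.
0.000000: (-1.300000, -0.680000); f=(-2.321600, -0.649800) → (-2.089344, -0.900932)
0.340000: (-2.089344, -0.900932); f=(-3.765799, -1.004040) → (-3.369716, -1.242306)
0.680000: (-3.369716, -1.242306); f=(-6.111450, -1.575073) → (-5.447609, -1.777830)
(x_1(1.02), x_2(1.02)) ≈ (-5.4476, -1.7778)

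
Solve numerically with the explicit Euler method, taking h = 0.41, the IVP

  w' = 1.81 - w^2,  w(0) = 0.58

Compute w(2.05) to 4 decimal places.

1.3454

Euler: w_{n+1} = w_n + h·f(x_n, w_n).
x=0.000000, w=0.580000: f=1.473600 → w ← 0.580000 + 0.41·1.473600 = 1.184176
x=0.410000, w=1.184176: f=0.407727 → w ← 1.184176 + 0.41·0.407727 = 1.351344
x=0.820000, w=1.351344: f=-0.016131 → w ← 1.351344 + 0.41·(-0.016131) = 1.344730
x=1.230000, w=1.344730: f=0.001700 → w ← 1.344730 + 0.41·0.001700 = 1.345427
x=1.640000, w=1.345427: f=-0.000175 → w ← 1.345427 + 0.41·(-0.000175) = 1.345356
w(2.05) ≈ 1.3454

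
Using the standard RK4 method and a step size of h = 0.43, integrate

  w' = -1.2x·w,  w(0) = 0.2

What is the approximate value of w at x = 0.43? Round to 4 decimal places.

RK4: k1 = f(x_n, w_n); k2 = f(x_n + h/2, w_n + (h/2)·k1); k3 = f(x_n + h/2, w_n + (h/2)·k2); k4 = f(x_n + h, w_n + h·k3); w_{n+1} = w_n + (h/6)·(k1 + 2k2 + 2k3 + k4).
x=0.000000, w=0.200000:
  k1 = f(0.000000, 0.200000) = 0.000000
  k2 = f(0.215000, 0.200000) = -0.051600
  k3 = f(0.215000, 0.188906) = -0.048738
  k4 = f(0.430000, 0.179043) = -0.092386
  w ← 0.200000 + (0.43/6)·(k1 + 2k2 + 2k3 + k4) = 0.178997
w(0.43) ≈ 0.1790

0.1790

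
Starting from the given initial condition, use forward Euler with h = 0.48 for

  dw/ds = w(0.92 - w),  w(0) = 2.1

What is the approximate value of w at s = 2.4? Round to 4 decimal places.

0.9191

Euler: w_{n+1} = w_n + h·f(s_n, w_n).
s=0.000000, w=2.100000: f=-2.478000 → w ← 2.100000 + 0.48·(-2.478000) = 0.910560
s=0.480000, w=0.910560: f=0.008596 → w ← 0.910560 + 0.48·0.008596 = 0.914686
s=0.960000, w=0.914686: f=0.004861 → w ← 0.914686 + 0.48·0.004861 = 0.917019
s=1.440000, w=0.917019: f=0.002734 → w ← 0.917019 + 0.48·0.002734 = 0.918331
s=1.920000, w=0.918331: f=0.001533 → w ← 0.918331 + 0.48·0.001533 = 0.919067
w(2.4) ≈ 0.9191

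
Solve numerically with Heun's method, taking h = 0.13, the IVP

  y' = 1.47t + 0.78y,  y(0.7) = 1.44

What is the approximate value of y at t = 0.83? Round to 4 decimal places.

Heun: k1 = f(t_n, y_n); k2 = f(t_n + h, y_n + h·k1); y_{n+1} = y_n + (h/2)·(k1 + k2).
t=0.700000, y=1.440000:
  k1 = f(0.700000, 1.440000) = 2.152200
  k2 = f(0.830000, 1.719786) = 2.561533
  y ← 1.440000 + (0.13/2)·(2.152200 + 2.561533) = 1.746393
y(0.83) ≈ 1.7464

1.7464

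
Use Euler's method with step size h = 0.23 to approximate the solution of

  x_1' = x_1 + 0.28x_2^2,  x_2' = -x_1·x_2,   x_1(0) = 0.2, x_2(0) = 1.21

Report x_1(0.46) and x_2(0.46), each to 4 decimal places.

Euler on (x_1,x_2): x_1_{n+1} = x_1_n + h·x_1', x_2_{n+1} = x_2_n + h·x_2'.
0.000000: (0.200000, 1.210000); f=(0.609948, -0.242000) → (0.340288, 1.154340)
0.230000: (0.340288, 1.154340); f=(0.713388, -0.392808) → (0.504367, 1.063994)
(x_1(0.46), x_2(0.46)) ≈ (0.5044, 1.0640)

0.5044, 1.0640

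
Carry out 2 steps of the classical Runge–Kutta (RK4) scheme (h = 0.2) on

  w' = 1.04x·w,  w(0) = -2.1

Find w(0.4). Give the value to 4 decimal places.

RK4: k1 = f(x_n, w_n); k2 = f(x_n + h/2, w_n + (h/2)·k1); k3 = f(x_n + h/2, w_n + (h/2)·k2); k4 = f(x_n + h, w_n + h·k3); w_{n+1} = w_n + (h/6)·(k1 + 2k2 + 2k3 + k4).
x=0.000000, w=-2.100000:
  k1 = f(0.000000, -2.100000) = 0.000000
  k2 = f(0.100000, -2.100000) = -0.218400
  k3 = f(0.100000, -2.121840) = -0.220671
  k4 = f(0.200000, -2.144134) = -0.445980
  w ← -2.100000 + (0.2/6)·(k1 + 2k2 + 2k3 + k4) = -2.144137
x=0.200000, w=-2.144137:
  k1 = f(0.200000, -2.144137) = -0.445981
  k2 = f(0.300000, -2.188735) = -0.682885
  k3 = f(0.300000, -2.212426) = -0.690277
  k4 = f(0.400000, -2.282193) = -0.949392
  w ← -2.144137 + (0.2/6)·(k1 + 2k2 + 2k3 + k4) = -2.282194
w(0.4) ≈ -2.2822

-2.2822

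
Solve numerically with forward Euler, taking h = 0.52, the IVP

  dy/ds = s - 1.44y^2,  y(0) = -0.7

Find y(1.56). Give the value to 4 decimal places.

-3.1439

Euler: y_{n+1} = y_n + h·f(s_n, y_n).
s=0.000000, y=-0.700000: f=-0.705600 → y ← -0.700000 + 0.52·(-0.705600) = -1.066912
s=0.520000, y=-1.066912: f=-1.119154 → y ← -1.066912 + 0.52·(-1.119154) = -1.648872
s=1.040000, y=-1.648872: f=-2.875041 → y ← -1.648872 + 0.52·(-2.875041) = -3.143893
y(1.56) ≈ -3.1439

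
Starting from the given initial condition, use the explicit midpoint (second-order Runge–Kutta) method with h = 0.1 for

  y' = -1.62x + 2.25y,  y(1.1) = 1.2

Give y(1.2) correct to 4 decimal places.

1.2940

Midpoint: k1 = f(x_n, y_n); k2 = f(x_n + h/2, y_n + (h/2)·k1); y_{n+1} = y_n + h·k2.
x=1.100000, y=1.200000:
  k1 = f(1.100000, 1.200000) = 0.918000
  k2 = f(1.150000, 1.245900) = 0.940275
  y ← 1.200000 + 0.1·0.940275 = 1.294027
y(1.2) ≈ 1.2940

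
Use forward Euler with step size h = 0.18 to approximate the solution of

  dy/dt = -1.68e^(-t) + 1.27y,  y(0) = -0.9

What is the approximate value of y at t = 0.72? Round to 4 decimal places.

Euler: y_{n+1} = y_n + h·f(t_n, y_n).
t=0.000000, y=-0.900000: f=-2.823000 → y ← -0.900000 + 0.18·(-2.823000) = -1.408140
t=0.180000, y=-1.408140: f=-3.191592 → y ← -1.408140 + 0.18·(-3.191592) = -1.982627
t=0.360000, y=-1.982627: f=-3.690032 → y ← -1.982627 + 0.18·(-3.690032) = -2.646832
t=0.540000, y=-2.646832: f=-4.340494 → y ← -2.646832 + 0.18·(-4.340494) = -3.428121
y(0.72) ≈ -3.4281

-3.4281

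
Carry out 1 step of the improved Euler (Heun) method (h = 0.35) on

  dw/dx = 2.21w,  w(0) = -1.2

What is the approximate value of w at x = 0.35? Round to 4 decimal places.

Heun: k1 = f(x_n, w_n); k2 = f(x_n + h, w_n + h·k1); w_{n+1} = w_n + (h/2)·(k1 + k2).
x=0.000000, w=-1.200000:
  k1 = f(0.000000, -1.200000) = -2.652000
  k2 = f(0.350000, -2.128200) = -4.703322
  w ← -1.200000 + (0.35/2)·(-2.652000 + (-4.703322)) = -2.487181
w(0.35) ≈ -2.4872

-2.4872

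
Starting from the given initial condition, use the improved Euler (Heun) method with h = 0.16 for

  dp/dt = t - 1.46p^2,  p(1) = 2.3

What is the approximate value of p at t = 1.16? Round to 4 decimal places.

Heun: k1 = f(t_n, p_n); k2 = f(t_n + h, p_n + h·k1); p_{n+1} = p_n + (h/2)·(k1 + k2).
t=1.000000, p=2.300000:
  k1 = f(1.000000, 2.300000) = -6.723400
  k2 = f(1.160000, 1.224256) = -1.028252
  p ← 2.300000 + (0.16/2)·(-6.723400 + (-1.028252)) = 1.679868
p(1.16) ≈ 1.6799

1.6799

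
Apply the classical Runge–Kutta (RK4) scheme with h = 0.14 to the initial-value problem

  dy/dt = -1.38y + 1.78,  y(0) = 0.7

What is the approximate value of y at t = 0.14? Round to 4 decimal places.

0.8036

RK4: k1 = f(t_n, y_n); k2 = f(t_n + h/2, y_n + (h/2)·k1); k3 = f(t_n + h/2, y_n + (h/2)·k2); k4 = f(t_n + h, y_n + h·k3); y_{n+1} = y_n + (h/6)·(k1 + 2k2 + 2k3 + k4).
t=0.000000, y=0.700000:
  k1 = f(0.000000, 0.700000) = 0.814000
  k2 = f(0.070000, 0.756980) = 0.735368
  k3 = f(0.070000, 0.751476) = 0.742963
  k4 = f(0.140000, 0.804015) = 0.670459
  y ← 0.700000 + (0.14/6)·(k1 + 2k2 + 2k3 + k4) = 0.803626
y(0.14) ≈ 0.8036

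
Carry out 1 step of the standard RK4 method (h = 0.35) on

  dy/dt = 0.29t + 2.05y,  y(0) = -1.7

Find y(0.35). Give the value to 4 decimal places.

RK4: k1 = f(t_n, y_n); k2 = f(t_n + h/2, y_n + (h/2)·k1); k3 = f(t_n + h/2, y_n + (h/2)·k2); k4 = f(t_n + h, y_n + h·k3); y_{n+1} = y_n + (h/6)·(k1 + 2k2 + 2k3 + k4).
t=0.000000, y=-1.700000:
  k1 = f(0.000000, -1.700000) = -3.485000
  k2 = f(0.175000, -2.309875) = -4.684494
  k3 = f(0.175000, -2.519786) = -5.114812
  k4 = f(0.350000, -3.490184) = -7.053378
  y ← -1.700000 + (0.35/6)·(k1 + 2k2 + 2k3 + k4) = -3.457991
y(0.35) ≈ -3.4580

-3.4580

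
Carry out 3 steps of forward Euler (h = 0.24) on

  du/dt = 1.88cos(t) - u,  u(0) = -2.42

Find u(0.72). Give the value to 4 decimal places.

-0.0684

Euler: u_{n+1} = u_n + h·f(t_n, u_n).
t=0.000000, u=-2.420000: f=4.300000 → u ← -2.420000 + 0.24·4.300000 = -1.388000
t=0.240000, u=-1.388000: f=3.214115 → u ← -1.388000 + 0.24·3.214115 = -0.616612
t=0.480000, u=-0.616612: f=2.284163 → u ← -0.616612 + 0.24·2.284163 = -0.068413
u(0.72) ≈ -0.0684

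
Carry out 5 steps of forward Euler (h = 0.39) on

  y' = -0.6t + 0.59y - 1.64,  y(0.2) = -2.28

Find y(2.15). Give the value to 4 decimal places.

-12.9879

Euler: y_{n+1} = y_n + h·f(t_n, y_n).
t=0.200000, y=-2.280000: f=-3.105200 → y ← -2.280000 + 0.39·(-3.105200) = -3.491028
t=0.590000, y=-3.491028: f=-4.053707 → y ← -3.491028 + 0.39·(-4.053707) = -5.071974
t=0.980000, y=-5.071974: f=-5.220464 → y ← -5.071974 + 0.39·(-5.220464) = -7.107955
t=1.370000, y=-7.107955: f=-6.655693 → y ← -7.107955 + 0.39·(-6.655693) = -9.703675
t=1.760000, y=-9.703675: f=-8.421168 → y ← -9.703675 + 0.39·(-8.421168) = -12.987931
y(2.15) ≈ -12.9879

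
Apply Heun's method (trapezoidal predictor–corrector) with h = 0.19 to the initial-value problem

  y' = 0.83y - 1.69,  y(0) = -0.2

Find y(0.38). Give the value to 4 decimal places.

-1.0256

Heun: k1 = f(x_n, y_n); k2 = f(x_n + h, y_n + h·k1); y_{n+1} = y_n + (h/2)·(k1 + k2).
x=0.000000, y=-0.200000:
  k1 = f(0.000000, -0.200000) = -1.856000
  k2 = f(0.190000, -0.552640) = -2.148691
  y ← -0.200000 + (0.19/2)·(-1.856000 + (-2.148691)) = -0.580446
x=0.190000, y=-0.580446:
  k1 = f(0.190000, -0.580446) = -2.171770
  k2 = f(0.380000, -0.993082) = -2.514258
  y ← -0.580446 + (0.19/2)·(-2.171770 + (-2.514258)) = -1.025618
y(0.38) ≈ -1.0256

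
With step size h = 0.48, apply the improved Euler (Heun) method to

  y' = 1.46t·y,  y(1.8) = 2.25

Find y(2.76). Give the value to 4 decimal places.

33.3442

Heun: k1 = f(t_n, y_n); k2 = f(t_n + h, y_n + h·k1); y_{n+1} = y_n + (h/2)·(k1 + k2).
t=1.800000, y=2.250000:
  k1 = f(1.800000, 2.250000) = 5.913000
  k2 = f(2.280000, 5.088240) = 16.937733
  y ← 2.250000 + (0.48/2)·(5.913000 + 16.937733) = 7.734176
t=2.280000, y=7.734176:
  k1 = f(2.280000, 7.734176) = 25.745525
  k2 = f(2.760000, 20.092028) = 80.962836
  y ← 7.734176 + (0.48/2)·(25.745525 + 80.962836) = 33.344183
y(2.76) ≈ 33.3442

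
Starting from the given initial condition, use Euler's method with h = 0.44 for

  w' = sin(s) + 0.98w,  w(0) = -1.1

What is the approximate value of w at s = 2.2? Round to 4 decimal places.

Euler: w_{n+1} = w_n + h·f(s_n, w_n).
s=0.000000, w=-1.100000: f=-1.078000 → w ← -1.100000 + 0.44·(-1.078000) = -1.574320
s=0.440000, w=-1.574320: f=-1.116894 → w ← -1.574320 + 0.44·(-1.116894) = -2.065753
s=0.880000, w=-2.065753: f=-1.253699 → w ← -2.065753 + 0.44·(-1.253699) = -2.617381
s=1.320000, w=-2.617381: f=-1.596318 → w ← -2.617381 + 0.44·(-1.596318) = -3.319761
s=1.760000, w=-3.319761: f=-2.271212 → w ← -3.319761 + 0.44·(-2.271212) = -4.319094
w(2.2) ≈ -4.3191

-4.3191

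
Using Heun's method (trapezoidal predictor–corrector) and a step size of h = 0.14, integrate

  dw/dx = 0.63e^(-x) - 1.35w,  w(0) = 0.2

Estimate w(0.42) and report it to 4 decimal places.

0.2742

Heun: k1 = f(x_n, w_n); k2 = f(x_n + h, w_n + h·k1); w_{n+1} = w_n + (h/2)·(k1 + k2).
x=0.000000, w=0.200000:
  k1 = f(0.000000, 0.200000) = 0.360000
  k2 = f(0.140000, 0.250400) = 0.209656
  w ← 0.200000 + (0.14/2)·(0.360000 + 0.209656) = 0.239876
x=0.140000, w=0.239876:
  k1 = f(0.140000, 0.239876) = 0.223863
  k2 = f(0.280000, 0.271217) = 0.110001
  w ← 0.239876 + (0.14/2)·(0.223863 + 0.110001) = 0.263246
x=0.280000, w=0.263246:
  k1 = f(0.280000, 0.263246) = 0.120761
  k2 = f(0.420000, 0.280153) = 0.035733
  w ← 0.263246 + (0.14/2)·(0.120761 + 0.035733) = 0.274201
w(0.42) ≈ 0.2742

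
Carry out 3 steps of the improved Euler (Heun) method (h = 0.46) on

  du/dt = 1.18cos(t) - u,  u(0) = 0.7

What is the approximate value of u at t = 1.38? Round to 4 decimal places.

Heun: k1 = f(t_n, u_n); k2 = f(t_n + h, u_n + h·k1); u_{n+1} = u_n + (h/2)·(k1 + k2).
t=0.000000, u=0.700000:
  k1 = f(0.000000, 0.700000) = 0.480000
  k2 = f(0.460000, 0.920800) = 0.136542
  u ← 0.700000 + (0.46/2)·(0.480000 + 0.136542) = 0.841805
t=0.460000, u=0.841805:
  k1 = f(0.460000, 0.841805) = 0.215537
  k2 = f(0.920000, 0.940952) = -0.226084
  u ← 0.841805 + (0.46/2)·(0.215537 + (-0.226084)) = 0.839379
t=0.920000, u=0.839379:
  k1 = f(0.920000, 0.839379) = -0.124511
  k2 = f(1.380000, 0.782104) = -0.558328
  u ← 0.839379 + (0.46/2)·(-0.124511 + (-0.558328)) = 0.682326
u(1.38) ≈ 0.6823

0.6823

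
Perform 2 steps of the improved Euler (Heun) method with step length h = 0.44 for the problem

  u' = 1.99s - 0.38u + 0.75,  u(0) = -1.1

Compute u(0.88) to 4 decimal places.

Heun: k1 = f(s_n, u_n); k2 = f(s_n + h, u_n + h·k1); u_{n+1} = u_n + (h/2)·(k1 + k2).
s=0.000000, u=-1.100000:
  k1 = f(0.000000, -1.100000) = 1.168000
  k2 = f(0.440000, -0.586080) = 1.848310
  u ← -1.100000 + (0.44/2)·(1.168000 + 1.848310) = -0.436412
s=0.440000, u=-0.436412:
  k1 = f(0.440000, -0.436412) = 1.791436
  k2 = f(0.880000, 0.351820) = 2.367508
  u ← -0.436412 + (0.44/2)·(1.791436 + 2.367508) = 0.478556
u(0.88) ≈ 0.4786

0.4786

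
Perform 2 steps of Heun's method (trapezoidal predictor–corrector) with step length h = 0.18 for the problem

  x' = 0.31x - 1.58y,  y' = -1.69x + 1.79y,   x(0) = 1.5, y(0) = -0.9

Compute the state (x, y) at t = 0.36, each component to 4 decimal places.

Heun on (x,y): k1 = f(t_n, state_n); k2 = f(t_n + h, state_n + h·k1); state_{n+1} = state_n + (h/2)·(k1 + k2).
0.000000: (1.500000, -0.900000)
  k1 = (1.887000, -4.146000)
  predictor → (1.839660, -1.646280)
  k2 = (3.171417, -6.055867)
  → (1.955258, -1.818168)
0.180000: (1.955258, -1.818168)
  k1 = (3.478835, -6.558906)
  predictor → (2.581448, -2.998771)
  k2 = (5.538307, -9.730447)
  → (2.766800, -3.284210)
(x(0.36), y(0.36)) ≈ (2.7668, -3.2842)

2.7668, -3.2842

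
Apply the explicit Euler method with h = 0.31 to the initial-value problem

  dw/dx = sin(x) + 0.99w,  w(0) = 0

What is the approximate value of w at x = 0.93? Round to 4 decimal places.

0.3037

Euler: w_{n+1} = w_n + h·f(x_n, w_n).
x=0.000000, w=0.000000: f=0.000000 → w ← 0.000000 + 0.31·0.000000 = 0.000000
x=0.310000, w=0.000000: f=0.305059 → w ← 0.000000 + 0.31·0.305059 = 0.094568
x=0.620000, w=0.094568: f=0.674658 → w ← 0.094568 + 0.31·0.674658 = 0.303712
w(0.93) ≈ 0.3037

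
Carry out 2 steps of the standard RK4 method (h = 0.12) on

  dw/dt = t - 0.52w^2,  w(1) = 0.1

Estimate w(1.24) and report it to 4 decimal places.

0.3616

RK4: k1 = f(t_n, w_n); k2 = f(t_n + h/2, w_n + (h/2)·k1); k3 = f(t_n + h/2, w_n + (h/2)·k2); k4 = f(t_n + h, w_n + h·k3); w_{n+1} = w_n + (h/6)·(k1 + 2k2 + 2k3 + k4).
t=1.000000, w=0.100000:
  k1 = f(1.000000, 0.100000) = 0.994800
  k2 = f(1.060000, 0.159688) = 1.046740
  k3 = f(1.060000, 0.162804) = 1.046217
  k4 = f(1.120000, 0.225546) = 1.093547
  w ← 0.100000 + (0.12/6)·(k1 + 2k2 + 2k3 + k4) = 0.225485
t=1.120000, w=0.225485:
  k1 = f(1.120000, 0.225485) = 1.093561
  k2 = f(1.180000, 0.291099) = 1.135936
  k3 = f(1.180000, 0.293641) = 1.135163
  k4 = f(1.240000, 0.361705) = 1.171968
  w ← 0.225485 + (0.12/6)·(k1 + 2k2 + 2k3 + k4) = 0.361640
w(1.24) ≈ 0.3616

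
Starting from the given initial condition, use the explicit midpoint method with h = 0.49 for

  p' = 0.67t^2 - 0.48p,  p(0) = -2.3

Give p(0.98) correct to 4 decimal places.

-1.2607

Midpoint: k1 = f(t_n, p_n); k2 = f(t_n + h/2, p_n + (h/2)·k1); p_{n+1} = p_n + h·k2.
t=0.000000, p=-2.300000:
  k1 = f(0.000000, -2.300000) = 1.104000
  k2 = f(0.245000, -2.029520) = 1.014386
  p ← -2.300000 + 0.49·1.014386 = -1.802951
t=0.490000, p=-1.802951:
  k1 = f(0.490000, -1.802951) = 1.026283
  k2 = f(0.735000, -1.551511) = 1.106676
  p ← -1.802951 + 0.49·1.106676 = -1.260679
p(0.98) ≈ -1.2607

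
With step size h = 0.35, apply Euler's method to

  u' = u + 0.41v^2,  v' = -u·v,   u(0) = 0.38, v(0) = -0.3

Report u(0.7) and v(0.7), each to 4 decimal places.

0.7197, -0.2122

Euler on (u,v): u_{n+1} = u_n + h·u', v_{n+1} = v_n + h·v'.
0.000000: (0.380000, -0.300000); f=(0.416900, 0.114000) → (0.525915, -0.260100)
0.350000: (0.525915, -0.260100); f=(0.553652, 0.136790) → (0.719693, -0.212223)
(u(0.7), v(0.7)) ≈ (0.7197, -0.2122)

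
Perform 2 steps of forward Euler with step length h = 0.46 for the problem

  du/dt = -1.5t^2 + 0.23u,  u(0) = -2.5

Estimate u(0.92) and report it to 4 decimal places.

-3.2030

Euler: u_{n+1} = u_n + h·f(t_n, u_n).
t=0.000000, u=-2.500000: f=-0.575000 → u ← -2.500000 + 0.46·(-0.575000) = -2.764500
t=0.460000, u=-2.764500: f=-0.953235 → u ← -2.764500 + 0.46·(-0.953235) = -3.202988
u(0.92) ≈ -3.2030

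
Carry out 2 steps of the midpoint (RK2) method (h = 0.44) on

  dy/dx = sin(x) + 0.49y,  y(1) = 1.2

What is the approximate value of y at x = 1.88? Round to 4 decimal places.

2.8883

Midpoint: k1 = f(x_n, y_n); k2 = f(x_n + h/2, y_n + (h/2)·k1); y_{n+1} = y_n + h·k2.
x=1.000000, y=1.200000:
  k1 = f(1.000000, 1.200000) = 1.429471
  k2 = f(1.220000, 1.514484) = 1.681196
  y ← 1.200000 + 0.44·1.681196 = 1.939726
x=1.440000, y=1.939726:
  k1 = f(1.440000, 1.939726) = 1.941924
  k2 = f(1.660000, 2.366950) = 2.155829
  y ← 1.939726 + 0.44·2.155829 = 2.888291
y(1.88) ≈ 2.8883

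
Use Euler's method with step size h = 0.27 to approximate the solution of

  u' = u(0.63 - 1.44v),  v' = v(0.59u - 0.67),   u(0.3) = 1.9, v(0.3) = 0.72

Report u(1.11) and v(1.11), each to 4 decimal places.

Euler on (u,v): u_{n+1} = u_n + h·u', v_{n+1} = v_n + h·v'.
0.300000: (1.900000, 0.720000); f=(-0.772920, 0.324720) → (1.691312, 0.807674)
0.570000: (1.691312, 0.807674); f=(-0.901556, 0.264815) → (1.447892, 0.879175)
0.840000: (1.447892, 0.879175); f=(-0.920875, 0.161993) → (1.199255, 0.922913)
(u(1.11), v(1.11)) ≈ (1.1993, 0.9229)

1.1993, 0.9229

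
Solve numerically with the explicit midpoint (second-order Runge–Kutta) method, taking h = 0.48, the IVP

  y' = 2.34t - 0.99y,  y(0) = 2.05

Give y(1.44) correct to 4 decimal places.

Midpoint: k1 = f(t_n, y_n); k2 = f(t_n + h/2, y_n + (h/2)·k1); y_{n+1} = y_n + h·k2.
t=0.000000, y=2.050000:
  k1 = f(0.000000, 2.050000) = -2.029500
  k2 = f(0.240000, 1.562920) = -0.985691
  y ← 2.050000 + 0.48·(-0.985691) = 1.576868
t=0.480000, y=1.576868:
  k1 = f(0.480000, 1.576868) = -0.437900
  k2 = f(0.720000, 1.471772) = 0.227745
  y ← 1.576868 + 0.48·0.227745 = 1.686186
t=0.960000, y=1.686186:
  k1 = f(0.960000, 1.686186) = 0.577076
  k2 = f(1.200000, 1.824684) = 1.001563
  y ← 1.686186 + 0.48·1.001563 = 2.166936
y(1.44) ≈ 2.1669

2.1669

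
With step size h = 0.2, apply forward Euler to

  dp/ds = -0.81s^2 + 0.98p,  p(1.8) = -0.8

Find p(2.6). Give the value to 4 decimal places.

-5.3326

Euler: p_{n+1} = p_n + h·f(s_n, p_n).
s=1.800000, p=-0.800000: f=-3.408400 → p ← -0.800000 + 0.2·(-3.408400) = -1.481680
s=2.000000, p=-1.481680: f=-4.692046 → p ← -1.481680 + 0.2·(-4.692046) = -2.420089
s=2.200000, p=-2.420089: f=-6.292087 → p ← -2.420089 + 0.2·(-6.292087) = -3.678507
s=2.400000, p=-3.678507: f=-8.270537 → p ← -3.678507 + 0.2·(-8.270537) = -5.332614
p(2.6) ≈ -5.3326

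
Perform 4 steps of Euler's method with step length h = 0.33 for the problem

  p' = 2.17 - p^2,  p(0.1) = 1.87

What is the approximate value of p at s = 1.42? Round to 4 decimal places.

Euler: p_{n+1} = p_n + h·f(s_n, p_n).
s=0.100000, p=1.870000: f=-1.326900 → p ← 1.870000 + 0.33·(-1.326900) = 1.432123
s=0.430000, p=1.432123: f=0.119024 → p ← 1.432123 + 0.33·0.119024 = 1.471401
s=0.760000, p=1.471401: f=0.004980 → p ← 1.471401 + 0.33·0.004980 = 1.473044
s=1.090000, p=1.473044: f=0.000141 → p ← 1.473044 + 0.33·0.000141 = 1.473091
p(1.42) ≈ 1.4731

1.4731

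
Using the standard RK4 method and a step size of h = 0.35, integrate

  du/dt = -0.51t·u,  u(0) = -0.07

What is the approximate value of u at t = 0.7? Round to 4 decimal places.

-0.0618

RK4: k1 = f(t_n, u_n); k2 = f(t_n + h/2, u_n + (h/2)·k1); k3 = f(t_n + h/2, u_n + (h/2)·k2); k4 = f(t_n + h, u_n + h·k3); u_{n+1} = u_n + (h/6)·(k1 + 2k2 + 2k3 + k4).
t=0.000000, u=-0.070000:
  k1 = f(0.000000, -0.070000) = 0.000000
  k2 = f(0.175000, -0.070000) = 0.006248
  k3 = f(0.175000, -0.068907) = 0.006150
  k4 = f(0.350000, -0.067848) = 0.012111
  u ← -0.070000 + (0.35/6)·(k1 + 2k2 + 2k3 + k4) = -0.067847
t=0.350000, u=-0.067847:
  k1 = f(0.350000, -0.067847) = 0.012111
  k2 = f(0.525000, -0.065728) = 0.017599
  k3 = f(0.525000, -0.064767) = 0.017341
  k4 = f(0.700000, -0.061778) = 0.022055
  u ← -0.067847 + (0.35/6)·(k1 + 2k2 + 2k3 + k4) = -0.061778
u(0.7) ≈ -0.0618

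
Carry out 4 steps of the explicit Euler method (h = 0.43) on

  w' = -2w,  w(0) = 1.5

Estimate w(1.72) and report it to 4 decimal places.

Euler: w_{n+1} = w_n + h·f(x_n, w_n).
x=0.000000, w=1.500000: f=-3.000000 → w ← 1.500000 + 0.43·(-3.000000) = 0.210000
x=0.430000, w=0.210000: f=-0.420000 → w ← 0.210000 + 0.43·(-0.420000) = 0.029400
x=0.860000, w=0.029400: f=-0.058800 → w ← 0.029400 + 0.43·(-0.058800) = 0.004116
x=1.290000, w=0.004116: f=-0.008232 → w ← 0.004116 + 0.43·(-0.008232) = 0.000576
w(1.72) ≈ 0.0006

0.0006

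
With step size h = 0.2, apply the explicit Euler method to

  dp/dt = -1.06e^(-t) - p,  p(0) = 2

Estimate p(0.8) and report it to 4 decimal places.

0.3695

Euler: p_{n+1} = p_n + h·f(t_n, p_n).
t=0.000000, p=2.000000: f=-3.060000 → p ← 2.000000 + 0.2·(-3.060000) = 1.388000
t=0.200000, p=1.388000: f=-2.255855 → p ← 1.388000 + 0.2·(-2.255855) = 0.936829
t=0.400000, p=0.936829: f=-1.647368 → p ← 0.936829 + 0.2·(-1.647368) = 0.607355
t=0.600000, p=0.607355: f=-1.189096 → p ← 0.607355 + 0.2·(-1.189096) = 0.369536
p(0.8) ≈ 0.3695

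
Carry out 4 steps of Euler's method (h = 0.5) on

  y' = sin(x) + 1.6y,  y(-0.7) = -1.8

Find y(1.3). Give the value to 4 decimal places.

-20.4714

Euler: y_{n+1} = y_n + h·f(x_n, y_n).
x=-0.700000, y=-1.800000: f=-3.524218 → y ← -1.800000 + 0.5·(-3.524218) = -3.562109
x=-0.200000, y=-3.562109: f=-5.898043 → y ← -3.562109 + 0.5·(-5.898043) = -6.511131
x=0.300000, y=-6.511131: f=-10.122289 → y ← -6.511131 + 0.5·(-10.122289) = -11.572275
x=0.800000, y=-11.572275: f=-17.798284 → y ← -11.572275 + 0.5·(-17.798284) = -20.471417
y(1.3) ≈ -20.4714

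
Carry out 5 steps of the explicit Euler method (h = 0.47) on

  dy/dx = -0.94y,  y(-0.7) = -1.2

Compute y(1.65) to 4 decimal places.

Euler: y_{n+1} = y_n + h·f(x_n, y_n).
x=-0.700000, y=-1.200000: f=1.128000 → y ← -1.200000 + 0.47·1.128000 = -0.669840
x=-0.230000, y=-0.669840: f=0.629650 → y ← -0.669840 + 0.47·0.629650 = -0.373905
x=0.240000, y=-0.373905: f=0.351470 → y ← -0.373905 + 0.47·0.351470 = -0.208714
x=0.710000, y=-0.208714: f=0.196191 → y ← -0.208714 + 0.47·0.196191 = -0.116504
x=1.180000, y=-0.116504: f=0.109514 → y ← -0.116504 + 0.47·0.109514 = -0.065032
y(1.65) ≈ -0.0650

-0.0650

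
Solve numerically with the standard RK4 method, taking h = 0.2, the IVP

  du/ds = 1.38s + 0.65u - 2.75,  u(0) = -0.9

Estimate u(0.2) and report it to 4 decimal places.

RK4: k1 = f(s_n, u_n); k2 = f(s_n + h/2, u_n + (h/2)·k1); k3 = f(s_n + h/2, u_n + (h/2)·k2); k4 = f(s_n + h, u_n + h·k3); u_{n+1} = u_n + (h/6)·(k1 + 2k2 + 2k3 + k4).
s=0.000000, u=-0.900000:
  k1 = f(0.000000, -0.900000) = -3.335000
  k2 = f(0.100000, -1.233500) = -3.413775
  k3 = f(0.100000, -1.241378) = -3.418895
  k4 = f(0.200000, -1.583779) = -3.503456
  u ← -0.900000 + (0.2/6)·(k1 + 2k2 + 2k3 + k4) = -1.583460
u(0.2) ≈ -1.5835

-1.5835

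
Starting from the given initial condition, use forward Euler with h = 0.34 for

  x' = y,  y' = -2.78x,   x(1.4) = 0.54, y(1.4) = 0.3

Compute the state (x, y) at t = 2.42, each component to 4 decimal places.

0.2926, -1.3564

Euler on (x,y): x_{n+1} = x_n + h·x', y_{n+1} = y_n + h·y'.
1.400000: (0.540000, 0.300000); f=(0.300000, -1.501200) → (0.642000, -0.210408)
1.740000: (0.642000, -0.210408); f=(-0.210408, -1.784760) → (0.570461, -0.817226)
2.080000: (0.570461, -0.817226); f=(-0.817226, -1.585882) → (0.292604, -1.356426)
(x(2.42), y(2.42)) ≈ (0.2926, -1.3564)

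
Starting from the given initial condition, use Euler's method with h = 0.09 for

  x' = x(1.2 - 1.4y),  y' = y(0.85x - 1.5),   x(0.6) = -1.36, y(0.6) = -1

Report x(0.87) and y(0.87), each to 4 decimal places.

-2.3813, -0.3982

Euler on (x,y): x_{n+1} = x_n + h·x', y_{n+1} = y_n + h·y'.
0.600000: (-1.360000, -1.000000); f=(-3.536000, 2.656000) → (-1.678240, -0.760960)
0.690000: (-1.678240, -0.760960); f=(-3.801791, 2.226952) → (-2.020401, -0.560534)
0.780000: (-2.020401, -0.560534); f=(-4.009987, 1.803430) → (-2.381300, -0.398226)
(x(0.87), y(0.87)) ≈ (-2.3813, -0.3982)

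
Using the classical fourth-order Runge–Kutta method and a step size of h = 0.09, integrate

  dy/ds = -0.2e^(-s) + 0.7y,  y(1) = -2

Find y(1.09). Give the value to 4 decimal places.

RK4: k1 = f(s_n, y_n); k2 = f(s_n + h/2, y_n + (h/2)·k1); k3 = f(s_n + h/2, y_n + (h/2)·k2); k4 = f(s_n + h, y_n + h·k3); y_{n+1} = y_n + (h/6)·(k1 + 2k2 + 2k3 + k4).
s=1.000000, y=-2.000000:
  k1 = f(1.000000, -2.000000) = -1.473576
  k2 = f(1.045000, -2.066311) = -1.516756
  k3 = f(1.045000, -2.068254) = -1.518116
  k4 = f(1.090000, -2.136630) = -1.562885
  y ← -2.000000 + (0.09/6)·(k1 + 2k2 + 2k3 + k4) = -2.136593
y(1.09) ≈ -2.1366

-2.1366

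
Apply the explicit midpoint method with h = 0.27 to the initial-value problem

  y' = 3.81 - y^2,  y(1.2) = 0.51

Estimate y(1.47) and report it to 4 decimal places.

Midpoint: k1 = f(t_n, y_n); k2 = f(t_n + h/2, y_n + (h/2)·k1); y_{n+1} = y_n + h·k2.
t=1.200000, y=0.510000:
  k1 = f(1.200000, 0.510000) = 3.549900
  k2 = f(1.335000, 0.989237) = 2.831411
  y ← 0.510000 + 0.27·2.831411 = 1.274481
y(1.47) ≈ 1.2745

1.2745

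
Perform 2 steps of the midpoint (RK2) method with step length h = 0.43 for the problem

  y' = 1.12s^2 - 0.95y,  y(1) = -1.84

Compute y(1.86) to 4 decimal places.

Midpoint: k1 = f(s_n, y_n); k2 = f(s_n + h/2, y_n + (h/2)·k1); y_{n+1} = y_n + h·k2.
s=1.000000, y=-1.840000:
  k1 = f(1.000000, -1.840000) = 2.868000
  k2 = f(1.215000, -1.223380) = 2.815583
  y ← -1.840000 + 0.43·2.815583 = -0.629299
s=1.430000, y=-0.629299:
  k1 = f(1.430000, -0.629299) = 2.888122
  k2 = f(1.645000, -0.008353) = 3.038683
  y ← -0.629299 + 0.43·3.038683 = 0.677335
y(1.86) ≈ 0.6773

0.6773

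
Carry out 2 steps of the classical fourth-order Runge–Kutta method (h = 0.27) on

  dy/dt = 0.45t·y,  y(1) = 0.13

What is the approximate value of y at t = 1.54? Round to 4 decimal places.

0.1770

RK4: k1 = f(t_n, y_n); k2 = f(t_n + h/2, y_n + (h/2)·k1); k3 = f(t_n + h/2, y_n + (h/2)·k2); k4 = f(t_n + h, y_n + h·k3); y_{n+1} = y_n + (h/6)·(k1 + 2k2 + 2k3 + k4).
t=1.000000, y=0.130000:
  k1 = f(1.000000, 0.130000) = 0.058500
  k2 = f(1.135000, 0.137898) = 0.070431
  k3 = f(1.135000, 0.139508) = 0.071254
  k4 = f(1.270000, 0.149239) = 0.085290
  y ← 0.130000 + (0.27/6)·(k1 + 2k2 + 2k3 + k4) = 0.149222
t=1.270000, y=0.149222:
  k1 = f(1.270000, 0.149222) = 0.085280
  k2 = f(1.405000, 0.160735) = 0.101625
  k3 = f(1.405000, 0.162942) = 0.103020
  k4 = f(1.540000, 0.177038) = 0.122687
  y ← 0.149222 + (0.27/6)·(k1 + 2k2 + 2k3 + k4) = 0.176999
y(1.54) ≈ 0.1770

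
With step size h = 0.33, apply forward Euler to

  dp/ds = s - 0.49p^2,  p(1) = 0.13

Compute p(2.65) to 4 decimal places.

1.9881

Euler: p_{n+1} = p_n + h·f(s_n, p_n).
s=1.000000, p=0.130000: f=0.991719 → p ← 0.130000 + 0.33·0.991719 = 0.457267
s=1.330000, p=0.457267: f=1.227544 → p ← 0.457267 + 0.33·1.227544 = 0.862357
s=1.660000, p=0.862357: f=1.295607 → p ← 0.862357 + 0.33·1.295607 = 1.289907
s=1.990000, p=1.289907: f=1.174708 → p ← 1.289907 + 0.33·1.174708 = 1.677561
s=2.320000, p=1.677561: f=0.941037 → p ← 1.677561 + 0.33·0.941037 = 1.988103
p(2.65) ≈ 1.9881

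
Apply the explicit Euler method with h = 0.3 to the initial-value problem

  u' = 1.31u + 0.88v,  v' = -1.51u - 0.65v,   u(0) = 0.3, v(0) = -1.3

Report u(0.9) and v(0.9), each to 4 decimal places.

-0.5501, -0.6992

Euler on (u,v): u_{n+1} = u_n + h·u', v_{n+1} = v_n + h·v'.
0.000000: (0.300000, -1.300000); f=(-0.751000, 0.392000) → (0.074700, -1.182400)
0.300000: (0.074700, -1.182400); f=(-0.942655, 0.655763) → (-0.208096, -0.985671)
0.600000: (-0.208096, -0.985671); f=(-1.139997, 0.954912) → (-0.550096, -0.699198)
(u(0.9), v(0.9)) ≈ (-0.5501, -0.6992)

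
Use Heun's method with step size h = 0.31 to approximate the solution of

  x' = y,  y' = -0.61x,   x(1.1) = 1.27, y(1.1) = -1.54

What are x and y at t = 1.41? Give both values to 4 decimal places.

0.7554, -1.7350

Heun on (x,y): k1 = f(t_n, state_n); k2 = f(t_n + h, state_n + h·k1); state_{n+1} = state_n + (h/2)·(k1 + k2).
1.100000: (1.270000, -1.540000)
  k1 = (-1.540000, -0.774700)
  predictor → (0.792600, -1.780157)
  k2 = (-1.780157, -0.483486)
  → (0.755376, -1.735019)
(x(1.41), y(1.41)) ≈ (0.7554, -1.7350)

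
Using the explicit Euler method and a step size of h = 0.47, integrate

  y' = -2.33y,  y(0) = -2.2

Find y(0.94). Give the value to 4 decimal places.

Euler: y_{n+1} = y_n + h·f(s_n, y_n).
s=0.000000, y=-2.200000: f=5.126000 → y ← -2.200000 + 0.47·5.126000 = 0.209220
s=0.470000, y=0.209220: f=-0.487483 → y ← 0.209220 + 0.47·(-0.487483) = -0.019897
y(0.94) ≈ -0.0199

-0.0199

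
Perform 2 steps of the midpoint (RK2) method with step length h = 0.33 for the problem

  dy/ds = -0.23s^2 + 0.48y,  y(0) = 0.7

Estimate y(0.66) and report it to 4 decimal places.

Midpoint: k1 = f(s_n, y_n); k2 = f(s_n + h/2, y_n + (h/2)·k1); y_{n+1} = y_n + h·k2.
s=0.000000, y=0.700000:
  k1 = f(0.000000, 0.700000) = 0.336000
  k2 = f(0.165000, 0.755440) = 0.356349
  y ← 0.700000 + 0.33·0.356349 = 0.817595
s=0.330000, y=0.817595:
  k1 = f(0.330000, 0.817595) = 0.367399
  k2 = f(0.495000, 0.878216) = 0.365188
  y ← 0.817595 + 0.33·0.365188 = 0.938107
y(0.66) ≈ 0.9381

0.9381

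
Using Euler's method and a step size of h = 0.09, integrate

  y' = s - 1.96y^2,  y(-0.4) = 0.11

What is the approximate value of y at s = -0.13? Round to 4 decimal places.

0.0229

Euler: y_{n+1} = y_n + h·f(s_n, y_n).
s=-0.400000, y=0.110000: f=-0.423716 → y ← 0.110000 + 0.09·(-0.423716) = 0.071866
s=-0.310000, y=0.071866: f=-0.320123 → y ← 0.071866 + 0.09·(-0.320123) = 0.043055
s=-0.220000, y=0.043055: f=-0.223633 → y ← 0.043055 + 0.09·(-0.223633) = 0.022928
y(-0.13) ≈ 0.0229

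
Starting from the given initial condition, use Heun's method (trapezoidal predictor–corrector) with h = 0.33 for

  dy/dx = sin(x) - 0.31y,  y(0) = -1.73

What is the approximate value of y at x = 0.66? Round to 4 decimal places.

-1.2130

Heun: k1 = f(x_n, y_n); k2 = f(x_n + h, y_n + h·k1); y_{n+1} = y_n + (h/2)·(k1 + k2).
x=0.000000, y=-1.730000:
  k1 = f(0.000000, -1.730000) = 0.536300
  k2 = f(0.330000, -1.553021) = 0.805480
  y ← -1.730000 + (0.33/2)·(0.536300 + 0.805480) = -1.508606
x=0.330000, y=-1.508606:
  k1 = f(0.330000, -1.508606) = 0.791711
  k2 = f(0.660000, -1.247342) = 0.999793
  y ← -1.508606 + (0.33/2)·(0.791711 + 0.999793) = -1.213008
y(0.66) ≈ -1.2130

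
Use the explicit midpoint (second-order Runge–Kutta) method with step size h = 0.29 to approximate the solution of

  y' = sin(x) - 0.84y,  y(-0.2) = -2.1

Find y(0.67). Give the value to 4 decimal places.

Midpoint: k1 = f(x_n, y_n); k2 = f(x_n + h/2, y_n + (h/2)·k1); y_{n+1} = y_n + h·k2.
x=-0.200000, y=-2.100000:
  k1 = f(-0.200000, -2.100000) = 1.565331
  k2 = f(-0.055000, -1.873027) = 1.518370
  y ← -2.100000 + 0.29·1.518370 = -1.659673
x=0.090000, y=-1.659673:
  k1 = f(0.090000, -1.659673) = 1.484004
  k2 = f(0.235000, -1.444492) = 1.446216
  y ← -1.659673 + 0.29·1.446216 = -1.240270
x=0.380000, y=-1.240270:
  k1 = f(0.380000, -1.240270) = 1.412747
  k2 = f(0.525000, -1.035422) = 1.370967
  y ← -1.240270 + 0.29·1.370967 = -0.842689
y(0.67) ≈ -0.8427

-0.8427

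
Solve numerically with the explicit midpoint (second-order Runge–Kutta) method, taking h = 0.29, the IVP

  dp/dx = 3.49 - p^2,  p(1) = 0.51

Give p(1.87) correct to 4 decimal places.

Midpoint: k1 = f(x_n, p_n); k2 = f(x_n + h/2, p_n + (h/2)·k1); p_{n+1} = p_n + h·k2.
x=1.000000, p=0.510000:
  k1 = f(1.000000, 0.510000) = 3.229900
  k2 = f(1.145000, 0.978336) = 2.532860
  p ← 0.510000 + 0.29·2.532860 = 1.244529
x=1.290000, p=1.244529:
  k1 = f(1.290000, 1.244529) = 1.941147
  k2 = f(1.435000, 1.525996) = 1.161337
  p ← 1.244529 + 0.29·1.161337 = 1.581317
x=1.580000, p=1.581317:
  k1 = f(1.580000, 1.581317) = 0.989436
  k2 = f(1.725000, 1.724785) = 0.515115
  p ← 1.581317 + 0.29·0.515115 = 1.730701
p(1.87) ≈ 1.7307

1.7307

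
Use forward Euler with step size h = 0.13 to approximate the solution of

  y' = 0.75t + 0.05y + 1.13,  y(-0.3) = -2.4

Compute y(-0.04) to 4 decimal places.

Euler: y_{n+1} = y_n + h·f(t_n, y_n).
t=-0.300000, y=-2.400000: f=0.785000 → y ← -2.400000 + 0.13·0.785000 = -2.297950
t=-0.170000, y=-2.297950: f=0.887602 → y ← -2.297950 + 0.13·0.887602 = -2.182562
y(-0.04) ≈ -2.1826

-2.1826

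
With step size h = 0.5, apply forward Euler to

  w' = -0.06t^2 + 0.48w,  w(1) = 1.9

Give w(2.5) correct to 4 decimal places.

3.3728

Euler: w_{n+1} = w_n + h·f(t_n, w_n).
t=1.000000, w=1.900000: f=0.852000 → w ← 1.900000 + 0.5·0.852000 = 2.326000
t=1.500000, w=2.326000: f=0.981480 → w ← 2.326000 + 0.5·0.981480 = 2.816740
t=2.000000, w=2.816740: f=1.112035 → w ← 2.816740 + 0.5·1.112035 = 3.372758
w(2.5) ≈ 3.3728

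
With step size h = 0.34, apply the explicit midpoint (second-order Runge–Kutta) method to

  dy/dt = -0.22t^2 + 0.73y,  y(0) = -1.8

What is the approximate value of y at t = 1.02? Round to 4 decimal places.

-3.8542

Midpoint: k1 = f(t_n, y_n); k2 = f(t_n + h/2, y_n + (h/2)·k1); y_{n+1} = y_n + h·k2.
t=0.000000, y=-1.800000:
  k1 = f(0.000000, -1.800000) = -1.314000
  k2 = f(0.170000, -2.023380) = -1.483425
  y ← -1.800000 + 0.34·(-1.483425) = -2.304365
t=0.340000, y=-2.304365:
  k1 = f(0.340000, -2.304365) = -1.707618
  k2 = f(0.510000, -2.594660) = -1.951324
  y ← -2.304365 + 0.34·(-1.951324) = -2.967815
t=0.680000, y=-2.967815:
  k1 = f(0.680000, -2.967815) = -2.268233
  k2 = f(0.850000, -3.353414) = -2.606942
  y ← -2.967815 + 0.34·(-2.606942) = -3.854175
y(1.02) ≈ -3.8542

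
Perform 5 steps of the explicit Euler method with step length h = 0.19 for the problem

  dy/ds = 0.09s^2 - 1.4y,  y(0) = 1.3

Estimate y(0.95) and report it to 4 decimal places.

Euler: y_{n+1} = y_n + h·f(s_n, y_n).
s=0.000000, y=1.300000: f=-1.820000 → y ← 1.300000 + 0.19·(-1.820000) = 0.954200
s=0.190000, y=0.954200: f=-1.332631 → y ← 0.954200 + 0.19·(-1.332631) = 0.701000
s=0.380000, y=0.701000: f=-0.968404 → y ← 0.701000 + 0.19·(-0.968404) = 0.517003
s=0.570000, y=0.517003: f=-0.694564 → y ← 0.517003 + 0.19·(-0.694564) = 0.385036
s=0.760000, y=0.385036: f=-0.487067 → y ← 0.385036 + 0.19·(-0.487067) = 0.292494
y(0.95) ≈ 0.2925

0.2925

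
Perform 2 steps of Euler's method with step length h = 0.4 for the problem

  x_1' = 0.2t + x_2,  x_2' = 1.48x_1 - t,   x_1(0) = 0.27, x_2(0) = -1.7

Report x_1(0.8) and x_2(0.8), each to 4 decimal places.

Euler on (x_1,x_2): x_1_{n+1} = x_1_n + h·x_1', x_2_{n+1} = x_2_n + h·x_2'.
0.000000: (0.270000, -1.700000); f=(-1.700000, 0.399600) → (-0.410000, -1.540160)
0.400000: (-0.410000, -1.540160); f=(-1.460160, -1.006800) → (-0.994064, -1.942880)
(x_1(0.8), x_2(0.8)) ≈ (-0.9941, -1.9429)

-0.9941, -1.9429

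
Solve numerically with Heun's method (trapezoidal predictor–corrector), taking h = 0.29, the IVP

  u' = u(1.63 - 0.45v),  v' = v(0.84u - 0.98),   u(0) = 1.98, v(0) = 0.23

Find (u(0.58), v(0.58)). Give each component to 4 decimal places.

Heun on (u,v): k1 = f(t_n, state_n); k2 = f(t_n + h, state_n + h·k1); state_{n+1} = state_n + (h/2)·(k1 + k2).
0.000000: (1.980000, 0.230000)
  k1 = (3.022470, 0.157136)
  predictor → (2.856516, 0.275569)
  k2 = (4.301896, 0.391164)
  → (3.042033, 0.309503)
0.290000: (3.042033, 0.309503)
  k1 = (4.534830, 0.487563)
  predictor → (4.357134, 0.450897)
  k2 = (6.218050, 1.208400)
  → (4.601201, 0.555418)
(u(0.58), v(0.58)) ≈ (4.6012, 0.5554)

4.6012, 0.5554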